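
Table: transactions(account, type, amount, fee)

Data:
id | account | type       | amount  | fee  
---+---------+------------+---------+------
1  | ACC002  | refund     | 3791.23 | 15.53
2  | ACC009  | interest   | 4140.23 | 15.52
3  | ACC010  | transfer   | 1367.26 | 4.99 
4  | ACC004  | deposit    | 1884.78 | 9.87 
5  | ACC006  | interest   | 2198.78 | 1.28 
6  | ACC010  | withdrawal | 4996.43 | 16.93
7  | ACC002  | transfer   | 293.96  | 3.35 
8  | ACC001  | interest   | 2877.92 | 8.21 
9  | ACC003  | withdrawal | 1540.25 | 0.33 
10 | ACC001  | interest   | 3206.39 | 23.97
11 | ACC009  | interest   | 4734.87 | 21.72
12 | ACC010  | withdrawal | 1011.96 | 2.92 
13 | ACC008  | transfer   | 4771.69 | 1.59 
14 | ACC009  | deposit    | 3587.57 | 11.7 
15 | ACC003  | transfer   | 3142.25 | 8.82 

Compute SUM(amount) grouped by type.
SELECT type, SUM(amount) as result
FROM transactions
GROUP BY type

Result:
  deposit: 5472.35
  interest: 17158.19
  refund: 3791.23
  transfer: 9575.16
  withdrawal: 7548.64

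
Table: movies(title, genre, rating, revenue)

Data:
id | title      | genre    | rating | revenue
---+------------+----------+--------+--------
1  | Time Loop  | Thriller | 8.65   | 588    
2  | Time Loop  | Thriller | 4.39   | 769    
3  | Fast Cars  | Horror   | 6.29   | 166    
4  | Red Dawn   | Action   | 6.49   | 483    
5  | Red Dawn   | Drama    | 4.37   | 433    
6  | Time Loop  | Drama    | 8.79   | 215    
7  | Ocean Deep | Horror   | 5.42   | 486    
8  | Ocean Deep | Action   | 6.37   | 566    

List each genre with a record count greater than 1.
SELECT genre, COUNT(*) as cnt
FROM movies
GROUP BY genre
HAVING COUNT(*) > 1

Result:
  Action: 2
  Drama: 2
  Horror: 2
  Thriller: 2

Note: HAVING filters groups after aggregation, WHERE filters rows before.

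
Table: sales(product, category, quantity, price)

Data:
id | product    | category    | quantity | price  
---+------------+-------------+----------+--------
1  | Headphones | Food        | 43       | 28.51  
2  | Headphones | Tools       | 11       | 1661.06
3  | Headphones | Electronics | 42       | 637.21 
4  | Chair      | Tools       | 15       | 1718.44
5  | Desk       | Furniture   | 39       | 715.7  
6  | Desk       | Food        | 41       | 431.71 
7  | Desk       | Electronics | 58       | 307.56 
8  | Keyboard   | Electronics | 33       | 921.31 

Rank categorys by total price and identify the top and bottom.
SELECT category, SUM(price)
FROM sales
GROUP BY category
ORDER BY SUM(price)

All groups:
  Food: 460.22
  Furniture: 715.70
  Electronics: 1866.08
  Tools: 3379.50

Highest: Tools (3379.50)
Lowest: Food (460.22)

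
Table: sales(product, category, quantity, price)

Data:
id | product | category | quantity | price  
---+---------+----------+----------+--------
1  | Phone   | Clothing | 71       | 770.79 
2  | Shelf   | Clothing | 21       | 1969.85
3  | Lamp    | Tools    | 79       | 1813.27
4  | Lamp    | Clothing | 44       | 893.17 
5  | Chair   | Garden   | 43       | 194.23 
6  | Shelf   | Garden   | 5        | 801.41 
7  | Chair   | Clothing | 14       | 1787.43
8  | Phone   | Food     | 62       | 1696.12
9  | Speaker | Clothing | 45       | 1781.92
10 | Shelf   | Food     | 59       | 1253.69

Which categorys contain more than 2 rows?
SELECT category, COUNT(*) as cnt
FROM sales
GROUP BY category
HAVING COUNT(*) > 2

Result:
  Clothing: 5

Note: HAVING filters groups after aggregation, WHERE filters rows before.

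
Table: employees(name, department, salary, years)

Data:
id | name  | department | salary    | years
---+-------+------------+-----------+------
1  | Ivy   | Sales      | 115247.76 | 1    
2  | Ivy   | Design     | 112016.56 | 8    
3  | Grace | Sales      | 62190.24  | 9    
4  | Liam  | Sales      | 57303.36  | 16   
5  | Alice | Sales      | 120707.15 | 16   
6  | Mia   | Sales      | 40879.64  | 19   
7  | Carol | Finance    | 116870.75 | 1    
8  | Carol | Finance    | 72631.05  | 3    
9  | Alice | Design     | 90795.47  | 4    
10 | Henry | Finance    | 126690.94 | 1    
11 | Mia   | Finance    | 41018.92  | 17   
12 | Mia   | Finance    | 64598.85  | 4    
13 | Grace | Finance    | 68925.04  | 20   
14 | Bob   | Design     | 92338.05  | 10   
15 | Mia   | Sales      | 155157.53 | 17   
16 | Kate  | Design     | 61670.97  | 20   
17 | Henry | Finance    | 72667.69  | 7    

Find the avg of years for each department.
SELECT department, AVG(years) as result
FROM employees
GROUP BY department

Result:
  Design: 10.50
  Finance: 7.57
  Sales: 13.00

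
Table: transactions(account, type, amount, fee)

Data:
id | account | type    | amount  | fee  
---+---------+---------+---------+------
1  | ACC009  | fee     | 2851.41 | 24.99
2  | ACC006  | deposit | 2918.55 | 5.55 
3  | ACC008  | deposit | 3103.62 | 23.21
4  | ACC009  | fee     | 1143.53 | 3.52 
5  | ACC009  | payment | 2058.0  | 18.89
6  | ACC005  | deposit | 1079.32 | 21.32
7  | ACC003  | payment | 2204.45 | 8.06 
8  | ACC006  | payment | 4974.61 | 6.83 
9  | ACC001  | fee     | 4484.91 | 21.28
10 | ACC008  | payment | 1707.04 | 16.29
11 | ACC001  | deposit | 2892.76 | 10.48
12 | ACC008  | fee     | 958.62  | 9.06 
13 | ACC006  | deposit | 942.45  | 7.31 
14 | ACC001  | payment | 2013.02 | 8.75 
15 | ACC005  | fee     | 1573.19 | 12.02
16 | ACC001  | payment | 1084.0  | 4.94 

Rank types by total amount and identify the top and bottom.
SELECT type, SUM(amount)
FROM transactions
GROUP BY type
ORDER BY SUM(amount)

All groups:
  deposit: 10936.70
  fee: 11011.66
  payment: 14041.12

Highest: payment (14041.12)
Lowest: deposit (10936.70)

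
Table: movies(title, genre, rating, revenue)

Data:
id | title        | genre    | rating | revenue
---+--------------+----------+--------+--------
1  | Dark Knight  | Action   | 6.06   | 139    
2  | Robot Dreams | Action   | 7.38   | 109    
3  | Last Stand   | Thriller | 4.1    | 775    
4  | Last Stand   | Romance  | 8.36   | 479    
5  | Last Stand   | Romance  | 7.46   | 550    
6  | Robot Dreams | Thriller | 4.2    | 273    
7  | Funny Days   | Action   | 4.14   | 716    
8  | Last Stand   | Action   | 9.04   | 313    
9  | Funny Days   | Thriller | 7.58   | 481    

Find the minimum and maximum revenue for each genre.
SELECT genre, MIN(revenue), MAX(revenue)
FROM movies
GROUP BY genre

Result:
  Action: min=109, max=716
  Romance: min=479, max=550
  Thriller: min=273, max=775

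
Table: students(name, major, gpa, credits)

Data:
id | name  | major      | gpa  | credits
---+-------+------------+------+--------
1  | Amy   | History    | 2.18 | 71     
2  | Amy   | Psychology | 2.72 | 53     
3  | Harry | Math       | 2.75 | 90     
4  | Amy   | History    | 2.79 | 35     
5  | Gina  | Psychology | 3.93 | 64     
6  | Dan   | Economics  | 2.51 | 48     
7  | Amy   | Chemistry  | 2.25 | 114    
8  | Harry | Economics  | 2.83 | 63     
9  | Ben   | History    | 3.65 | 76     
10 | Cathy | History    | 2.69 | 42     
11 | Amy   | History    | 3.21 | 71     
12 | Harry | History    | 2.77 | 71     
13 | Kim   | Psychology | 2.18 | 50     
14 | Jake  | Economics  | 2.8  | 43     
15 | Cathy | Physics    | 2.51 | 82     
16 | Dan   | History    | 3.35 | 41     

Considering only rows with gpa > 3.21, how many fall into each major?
SELECT major, COUNT(*)
FROM students
WHERE gpa > 3.21
GROUP BY major

Note: WHERE filters rows before grouping.

Result:
  History: 2
  Psychology: 1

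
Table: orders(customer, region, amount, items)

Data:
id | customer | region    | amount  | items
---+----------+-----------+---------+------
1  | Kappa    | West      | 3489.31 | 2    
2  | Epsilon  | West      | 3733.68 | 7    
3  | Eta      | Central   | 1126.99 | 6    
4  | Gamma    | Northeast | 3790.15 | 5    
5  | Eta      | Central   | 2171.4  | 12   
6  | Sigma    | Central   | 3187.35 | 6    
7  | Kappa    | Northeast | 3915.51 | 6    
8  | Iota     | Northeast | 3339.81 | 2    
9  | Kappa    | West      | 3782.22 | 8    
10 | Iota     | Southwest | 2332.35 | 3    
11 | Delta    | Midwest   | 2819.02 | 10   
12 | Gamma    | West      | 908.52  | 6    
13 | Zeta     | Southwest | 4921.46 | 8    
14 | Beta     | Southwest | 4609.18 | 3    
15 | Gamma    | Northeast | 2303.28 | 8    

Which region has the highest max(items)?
SELECT region, MAX(items) as val
FROM orders
GROUP BY region
ORDER BY val DESC
LIMIT 1

Result: Central with max(items) = 12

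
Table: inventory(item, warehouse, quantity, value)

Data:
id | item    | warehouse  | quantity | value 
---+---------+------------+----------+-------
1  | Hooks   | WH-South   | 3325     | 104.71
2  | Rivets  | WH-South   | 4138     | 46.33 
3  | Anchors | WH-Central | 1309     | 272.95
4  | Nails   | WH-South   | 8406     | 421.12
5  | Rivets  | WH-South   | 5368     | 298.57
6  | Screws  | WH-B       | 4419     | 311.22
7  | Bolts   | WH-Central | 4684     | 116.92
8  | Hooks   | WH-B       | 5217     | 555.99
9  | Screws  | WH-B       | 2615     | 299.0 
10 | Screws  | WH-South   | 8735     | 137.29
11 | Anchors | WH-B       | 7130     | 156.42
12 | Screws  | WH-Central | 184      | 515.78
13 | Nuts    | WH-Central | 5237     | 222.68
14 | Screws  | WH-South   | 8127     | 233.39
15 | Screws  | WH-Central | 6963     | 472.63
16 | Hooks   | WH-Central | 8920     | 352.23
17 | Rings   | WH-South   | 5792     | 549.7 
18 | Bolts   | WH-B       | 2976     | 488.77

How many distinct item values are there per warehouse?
SELECT warehouse, COUNT(DISTINCT item)
FROM inventory
GROUP BY warehouse

Result:
  WH-B: 4 distinct
  WH-Central: 5 distinct
  WH-South: 5 distinct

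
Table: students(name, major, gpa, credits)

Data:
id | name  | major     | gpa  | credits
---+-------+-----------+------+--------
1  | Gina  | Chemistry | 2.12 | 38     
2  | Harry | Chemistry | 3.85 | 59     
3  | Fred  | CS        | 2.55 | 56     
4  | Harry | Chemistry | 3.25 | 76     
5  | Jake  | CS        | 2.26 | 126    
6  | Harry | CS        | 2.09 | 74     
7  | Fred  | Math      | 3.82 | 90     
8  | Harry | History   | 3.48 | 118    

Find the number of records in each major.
SELECT major, COUNT(*) as count
FROM students
GROUP BY major

Result:
  CS: 3
  Chemistry: 3
  History: 1
  Math: 1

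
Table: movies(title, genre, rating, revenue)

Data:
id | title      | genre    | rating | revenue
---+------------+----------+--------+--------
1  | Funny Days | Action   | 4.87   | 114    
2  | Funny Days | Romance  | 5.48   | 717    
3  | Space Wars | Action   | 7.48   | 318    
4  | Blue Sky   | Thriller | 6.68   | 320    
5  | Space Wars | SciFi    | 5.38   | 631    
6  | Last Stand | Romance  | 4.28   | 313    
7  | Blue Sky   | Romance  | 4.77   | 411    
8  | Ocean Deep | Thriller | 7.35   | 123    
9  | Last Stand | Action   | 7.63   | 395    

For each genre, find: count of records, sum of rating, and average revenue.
SELECT genre,
       COUNT(*) as cnt,
       SUM(rating) as total_rating,
       AVG(revenue) as avg_revenue
FROM movies
GROUP BY genre

Result:
  Action: 3 records, 19.98 total rating, 275.67 avg revenue
  Romance: 3 records, 14.53 total rating, 480.33 avg revenue
  SciFi: 1 records, 5.38 total rating, 631.00 avg revenue
  Thriller: 2 records, 14.03 total rating, 221.50 avg revenue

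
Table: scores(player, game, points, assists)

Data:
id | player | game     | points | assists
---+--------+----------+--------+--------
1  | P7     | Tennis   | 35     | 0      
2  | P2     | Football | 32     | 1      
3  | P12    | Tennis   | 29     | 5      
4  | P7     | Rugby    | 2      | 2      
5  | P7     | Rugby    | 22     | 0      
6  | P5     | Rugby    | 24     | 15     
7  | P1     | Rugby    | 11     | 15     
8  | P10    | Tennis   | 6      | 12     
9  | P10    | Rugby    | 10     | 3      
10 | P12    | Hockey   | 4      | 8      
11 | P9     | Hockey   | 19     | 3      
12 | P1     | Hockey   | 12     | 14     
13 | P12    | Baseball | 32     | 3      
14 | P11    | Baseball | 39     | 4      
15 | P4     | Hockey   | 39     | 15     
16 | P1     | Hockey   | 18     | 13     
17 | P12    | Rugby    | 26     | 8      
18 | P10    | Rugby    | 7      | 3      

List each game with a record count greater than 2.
SELECT game, COUNT(*) as cnt
FROM scores
GROUP BY game
HAVING COUNT(*) > 2

Result:
  Hockey: 5
  Rugby: 7
  Tennis: 3

Note: HAVING filters groups after aggregation, WHERE filters rows before.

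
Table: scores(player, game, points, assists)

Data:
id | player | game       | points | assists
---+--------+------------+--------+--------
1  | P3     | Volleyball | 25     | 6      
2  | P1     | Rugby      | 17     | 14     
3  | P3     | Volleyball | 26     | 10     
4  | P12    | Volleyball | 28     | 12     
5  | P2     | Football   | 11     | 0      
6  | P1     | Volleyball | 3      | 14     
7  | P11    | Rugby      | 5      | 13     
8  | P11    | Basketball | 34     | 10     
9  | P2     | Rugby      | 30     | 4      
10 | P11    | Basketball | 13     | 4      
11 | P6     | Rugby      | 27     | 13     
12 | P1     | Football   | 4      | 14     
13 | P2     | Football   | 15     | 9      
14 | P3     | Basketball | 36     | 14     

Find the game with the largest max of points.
SELECT game, MAX(points) as val
FROM scores
GROUP BY game
ORDER BY val DESC
LIMIT 1

Result: Basketball with max(points) = 36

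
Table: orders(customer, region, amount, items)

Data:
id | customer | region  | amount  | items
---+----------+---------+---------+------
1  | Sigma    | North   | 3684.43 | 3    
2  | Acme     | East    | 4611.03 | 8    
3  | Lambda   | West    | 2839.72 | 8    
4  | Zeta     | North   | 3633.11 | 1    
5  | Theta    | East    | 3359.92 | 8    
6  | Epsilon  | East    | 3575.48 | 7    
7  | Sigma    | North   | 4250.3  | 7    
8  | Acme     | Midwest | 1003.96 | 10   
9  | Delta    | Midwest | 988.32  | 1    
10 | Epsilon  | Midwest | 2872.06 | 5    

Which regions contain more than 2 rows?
SELECT region, COUNT(*) as cnt
FROM orders
GROUP BY region
HAVING COUNT(*) > 2

Result:
  East: 3
  Midwest: 3
  North: 3

Note: HAVING filters groups after aggregation, WHERE filters rows before.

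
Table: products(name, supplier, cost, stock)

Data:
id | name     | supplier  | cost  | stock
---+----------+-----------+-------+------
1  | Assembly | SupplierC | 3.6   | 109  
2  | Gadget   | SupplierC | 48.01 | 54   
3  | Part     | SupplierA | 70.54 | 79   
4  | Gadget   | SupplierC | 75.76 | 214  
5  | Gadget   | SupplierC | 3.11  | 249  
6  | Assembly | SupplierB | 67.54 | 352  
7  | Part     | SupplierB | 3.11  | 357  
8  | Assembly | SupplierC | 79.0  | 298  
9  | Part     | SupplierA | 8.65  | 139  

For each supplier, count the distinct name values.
SELECT supplier, COUNT(DISTINCT name)
FROM products
GROUP BY supplier

Result:
  SupplierA: 1 distinct
  SupplierB: 2 distinct
  SupplierC: 2 distinct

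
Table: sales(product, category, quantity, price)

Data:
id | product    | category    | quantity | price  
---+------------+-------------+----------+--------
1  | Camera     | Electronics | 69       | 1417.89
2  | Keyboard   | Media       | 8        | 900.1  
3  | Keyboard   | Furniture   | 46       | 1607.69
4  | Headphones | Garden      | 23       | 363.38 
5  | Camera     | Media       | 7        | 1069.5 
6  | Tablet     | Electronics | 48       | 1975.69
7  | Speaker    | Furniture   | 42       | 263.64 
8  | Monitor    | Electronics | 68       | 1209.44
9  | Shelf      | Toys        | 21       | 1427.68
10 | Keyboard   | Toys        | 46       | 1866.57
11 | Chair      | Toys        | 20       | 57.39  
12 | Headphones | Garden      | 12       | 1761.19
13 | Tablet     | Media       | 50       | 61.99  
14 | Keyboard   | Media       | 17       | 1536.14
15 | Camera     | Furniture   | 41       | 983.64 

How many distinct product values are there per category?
SELECT category, COUNT(DISTINCT product)
FROM sales
GROUP BY category

Result:
  Electronics: 3 distinct
  Furniture: 3 distinct
  Garden: 1 distinct
  Media: 3 distinct
  Toys: 3 distinct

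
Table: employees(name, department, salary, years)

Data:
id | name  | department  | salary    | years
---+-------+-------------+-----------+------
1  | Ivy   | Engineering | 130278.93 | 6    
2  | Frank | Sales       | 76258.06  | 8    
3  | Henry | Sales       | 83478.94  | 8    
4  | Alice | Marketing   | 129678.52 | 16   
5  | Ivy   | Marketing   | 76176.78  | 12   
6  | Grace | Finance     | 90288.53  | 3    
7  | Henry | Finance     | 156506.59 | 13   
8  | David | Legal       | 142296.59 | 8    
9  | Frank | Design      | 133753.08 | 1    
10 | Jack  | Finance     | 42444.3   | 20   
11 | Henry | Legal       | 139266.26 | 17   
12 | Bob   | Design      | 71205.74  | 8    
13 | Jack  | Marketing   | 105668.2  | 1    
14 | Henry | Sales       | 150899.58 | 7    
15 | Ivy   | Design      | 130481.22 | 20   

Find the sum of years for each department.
SELECT department, SUM(years) as result
FROM employees
GROUP BY department

Result:
  Design: 29
  Engineering: 6
  Finance: 36
  Legal: 25
  Marketing: 29
  Sales: 23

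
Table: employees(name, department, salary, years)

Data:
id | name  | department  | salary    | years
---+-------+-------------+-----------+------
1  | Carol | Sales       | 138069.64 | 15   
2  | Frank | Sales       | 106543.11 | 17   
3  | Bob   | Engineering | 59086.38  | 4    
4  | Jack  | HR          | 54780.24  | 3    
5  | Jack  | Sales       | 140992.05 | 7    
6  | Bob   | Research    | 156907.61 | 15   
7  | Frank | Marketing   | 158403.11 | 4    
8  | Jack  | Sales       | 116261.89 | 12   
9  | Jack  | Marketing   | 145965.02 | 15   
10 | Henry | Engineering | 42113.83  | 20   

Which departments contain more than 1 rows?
SELECT department, COUNT(*) as cnt
FROM employees
GROUP BY department
HAVING COUNT(*) > 1

Result:
  Engineering: 2
  Marketing: 2
  Sales: 4

Note: HAVING filters groups after aggregation, WHERE filters rows before.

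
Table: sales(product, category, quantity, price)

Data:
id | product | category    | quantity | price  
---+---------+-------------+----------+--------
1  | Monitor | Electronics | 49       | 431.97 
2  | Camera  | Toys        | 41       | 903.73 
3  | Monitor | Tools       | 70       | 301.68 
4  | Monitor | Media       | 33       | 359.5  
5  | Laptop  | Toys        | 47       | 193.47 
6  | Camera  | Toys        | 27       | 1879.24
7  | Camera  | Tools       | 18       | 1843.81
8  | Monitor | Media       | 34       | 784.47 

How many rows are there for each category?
SELECT category, COUNT(*) as count
FROM sales
GROUP BY category

Result:
  Electronics: 1
  Media: 2
  Tools: 2
  Toys: 3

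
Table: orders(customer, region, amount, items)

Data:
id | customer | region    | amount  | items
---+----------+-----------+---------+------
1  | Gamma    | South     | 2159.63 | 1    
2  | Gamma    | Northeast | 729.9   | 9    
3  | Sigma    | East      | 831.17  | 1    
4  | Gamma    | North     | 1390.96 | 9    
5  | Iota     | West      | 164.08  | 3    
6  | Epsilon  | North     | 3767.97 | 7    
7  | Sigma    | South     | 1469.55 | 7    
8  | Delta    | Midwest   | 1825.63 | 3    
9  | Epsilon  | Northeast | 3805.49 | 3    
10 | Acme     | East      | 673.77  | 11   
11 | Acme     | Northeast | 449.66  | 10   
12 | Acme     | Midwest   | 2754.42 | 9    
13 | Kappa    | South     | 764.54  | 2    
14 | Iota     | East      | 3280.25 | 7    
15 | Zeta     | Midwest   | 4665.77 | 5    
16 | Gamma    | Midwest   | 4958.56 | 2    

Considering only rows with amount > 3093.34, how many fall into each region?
SELECT region, COUNT(*)
FROM orders
WHERE amount > 3093.34
GROUP BY region

Note: WHERE filters rows before grouping.

Result:
  East: 1
  Midwest: 2
  North: 1
  Northeast: 1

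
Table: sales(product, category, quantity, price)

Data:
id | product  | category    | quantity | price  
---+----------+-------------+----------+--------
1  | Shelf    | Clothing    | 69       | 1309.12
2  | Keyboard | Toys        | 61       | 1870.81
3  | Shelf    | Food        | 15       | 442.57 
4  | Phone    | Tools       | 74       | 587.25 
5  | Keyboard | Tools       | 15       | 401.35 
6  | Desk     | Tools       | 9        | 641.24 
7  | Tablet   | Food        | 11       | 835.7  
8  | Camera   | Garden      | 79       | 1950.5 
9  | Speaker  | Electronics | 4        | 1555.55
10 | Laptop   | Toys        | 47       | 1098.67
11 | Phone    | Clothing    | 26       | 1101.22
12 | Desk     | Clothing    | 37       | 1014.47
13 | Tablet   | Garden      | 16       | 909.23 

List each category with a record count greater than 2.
SELECT category, COUNT(*) as cnt
FROM sales
GROUP BY category
HAVING COUNT(*) > 2

Result:
  Clothing: 3
  Tools: 3

Note: HAVING filters groups after aggregation, WHERE filters rows before.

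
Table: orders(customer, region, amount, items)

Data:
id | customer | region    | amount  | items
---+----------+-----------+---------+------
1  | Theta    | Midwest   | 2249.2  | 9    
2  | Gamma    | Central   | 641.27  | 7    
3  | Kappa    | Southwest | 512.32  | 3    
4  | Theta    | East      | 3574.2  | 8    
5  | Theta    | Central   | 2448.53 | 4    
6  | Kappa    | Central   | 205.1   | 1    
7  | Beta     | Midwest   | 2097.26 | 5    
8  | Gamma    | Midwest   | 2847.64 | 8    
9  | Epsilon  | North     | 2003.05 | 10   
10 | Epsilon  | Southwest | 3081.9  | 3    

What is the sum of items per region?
SELECT region, SUM(items) as result
FROM orders
GROUP BY region

Result:
  Central: 12
  East: 8
  Midwest: 22
  North: 10
  Southwest: 6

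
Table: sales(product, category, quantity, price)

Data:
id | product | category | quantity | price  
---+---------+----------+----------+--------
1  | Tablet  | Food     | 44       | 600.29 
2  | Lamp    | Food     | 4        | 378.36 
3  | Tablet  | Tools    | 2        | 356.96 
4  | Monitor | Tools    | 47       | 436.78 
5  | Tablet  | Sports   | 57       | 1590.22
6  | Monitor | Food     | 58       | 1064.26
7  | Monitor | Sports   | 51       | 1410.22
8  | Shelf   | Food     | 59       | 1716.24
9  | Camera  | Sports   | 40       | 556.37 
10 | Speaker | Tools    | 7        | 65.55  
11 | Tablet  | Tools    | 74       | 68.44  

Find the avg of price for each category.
SELECT category, AVG(price) as result
FROM sales
GROUP BY category

Result:
  Food: 939.79
  Sports: 1185.60
  Tools: 231.93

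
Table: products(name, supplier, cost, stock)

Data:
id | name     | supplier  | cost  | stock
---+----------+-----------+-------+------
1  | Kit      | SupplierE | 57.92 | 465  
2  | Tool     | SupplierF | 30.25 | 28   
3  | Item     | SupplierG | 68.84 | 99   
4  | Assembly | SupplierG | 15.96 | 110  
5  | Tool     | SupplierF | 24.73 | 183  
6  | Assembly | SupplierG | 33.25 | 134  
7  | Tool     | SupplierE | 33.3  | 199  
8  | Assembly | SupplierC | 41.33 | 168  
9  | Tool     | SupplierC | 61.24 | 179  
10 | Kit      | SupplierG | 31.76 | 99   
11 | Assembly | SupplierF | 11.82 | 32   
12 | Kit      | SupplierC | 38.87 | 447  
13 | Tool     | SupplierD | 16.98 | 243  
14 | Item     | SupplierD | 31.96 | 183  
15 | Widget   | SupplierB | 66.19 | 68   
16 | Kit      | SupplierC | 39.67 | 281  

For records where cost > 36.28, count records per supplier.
SELECT supplier, COUNT(*)
FROM products
WHERE cost > 36.28
GROUP BY supplier

Note: WHERE filters rows before grouping.

Result:
  SupplierB: 1
  SupplierC: 4
  SupplierE: 1
  SupplierG: 1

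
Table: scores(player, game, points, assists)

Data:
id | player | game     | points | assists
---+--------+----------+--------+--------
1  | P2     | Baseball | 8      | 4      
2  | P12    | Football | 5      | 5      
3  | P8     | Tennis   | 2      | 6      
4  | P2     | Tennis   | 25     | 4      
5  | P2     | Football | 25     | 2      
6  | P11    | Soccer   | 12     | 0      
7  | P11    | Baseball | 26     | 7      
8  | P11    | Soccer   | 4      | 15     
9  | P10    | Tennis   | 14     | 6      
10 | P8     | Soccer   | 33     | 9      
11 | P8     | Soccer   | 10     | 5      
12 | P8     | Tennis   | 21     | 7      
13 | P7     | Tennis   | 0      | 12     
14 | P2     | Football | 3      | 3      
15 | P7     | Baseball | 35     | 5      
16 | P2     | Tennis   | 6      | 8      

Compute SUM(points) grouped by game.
SELECT game, SUM(points) as result
FROM scores
GROUP BY game

Result:
  Baseball: 69
  Football: 33
  Soccer: 59
  Tennis: 68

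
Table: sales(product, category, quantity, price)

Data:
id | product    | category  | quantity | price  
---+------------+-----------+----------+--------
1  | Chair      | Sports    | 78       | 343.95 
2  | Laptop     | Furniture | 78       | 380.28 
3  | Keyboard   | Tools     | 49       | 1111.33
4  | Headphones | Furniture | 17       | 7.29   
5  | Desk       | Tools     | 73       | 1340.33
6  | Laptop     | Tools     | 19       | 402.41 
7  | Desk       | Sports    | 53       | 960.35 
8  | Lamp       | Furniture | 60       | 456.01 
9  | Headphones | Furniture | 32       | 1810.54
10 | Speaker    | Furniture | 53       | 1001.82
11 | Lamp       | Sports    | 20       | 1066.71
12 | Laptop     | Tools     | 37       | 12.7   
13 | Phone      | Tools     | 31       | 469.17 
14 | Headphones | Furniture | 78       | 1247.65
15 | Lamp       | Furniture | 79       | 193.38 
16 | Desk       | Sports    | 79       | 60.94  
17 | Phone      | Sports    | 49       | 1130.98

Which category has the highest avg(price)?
SELECT category, AVG(price) as val
FROM sales
GROUP BY category
ORDER BY val DESC
LIMIT 1

Result: Furniture with avg(price) = 728.14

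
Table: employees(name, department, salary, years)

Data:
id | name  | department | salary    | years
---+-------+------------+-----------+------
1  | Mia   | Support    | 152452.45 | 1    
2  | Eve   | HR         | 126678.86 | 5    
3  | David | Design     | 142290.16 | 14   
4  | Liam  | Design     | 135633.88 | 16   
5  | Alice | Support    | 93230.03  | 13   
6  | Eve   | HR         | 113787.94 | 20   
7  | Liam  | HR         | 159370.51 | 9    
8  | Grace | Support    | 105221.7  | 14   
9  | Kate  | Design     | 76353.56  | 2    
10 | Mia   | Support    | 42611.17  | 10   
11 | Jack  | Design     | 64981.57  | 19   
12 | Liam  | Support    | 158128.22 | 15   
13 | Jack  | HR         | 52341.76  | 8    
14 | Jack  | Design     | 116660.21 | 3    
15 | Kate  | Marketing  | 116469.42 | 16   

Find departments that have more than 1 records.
SELECT department, COUNT(*) as cnt
FROM employees
GROUP BY department
HAVING COUNT(*) > 1

Result:
  Design: 5
  HR: 4
  Support: 5

Note: HAVING filters groups after aggregation, WHERE filters rows before.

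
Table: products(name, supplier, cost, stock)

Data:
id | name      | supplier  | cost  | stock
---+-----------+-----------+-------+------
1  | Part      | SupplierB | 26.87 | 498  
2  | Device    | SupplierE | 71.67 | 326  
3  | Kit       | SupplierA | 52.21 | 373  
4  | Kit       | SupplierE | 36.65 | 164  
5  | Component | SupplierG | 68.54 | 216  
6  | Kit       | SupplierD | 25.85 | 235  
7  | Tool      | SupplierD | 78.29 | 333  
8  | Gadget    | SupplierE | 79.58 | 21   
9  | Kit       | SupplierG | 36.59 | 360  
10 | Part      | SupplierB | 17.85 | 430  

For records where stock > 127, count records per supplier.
SELECT supplier, COUNT(*)
FROM products
WHERE stock > 127
GROUP BY supplier

Note: WHERE filters rows before grouping.

Result:
  SupplierA: 1
  SupplierB: 2
  SupplierD: 2
  SupplierE: 2
  SupplierG: 2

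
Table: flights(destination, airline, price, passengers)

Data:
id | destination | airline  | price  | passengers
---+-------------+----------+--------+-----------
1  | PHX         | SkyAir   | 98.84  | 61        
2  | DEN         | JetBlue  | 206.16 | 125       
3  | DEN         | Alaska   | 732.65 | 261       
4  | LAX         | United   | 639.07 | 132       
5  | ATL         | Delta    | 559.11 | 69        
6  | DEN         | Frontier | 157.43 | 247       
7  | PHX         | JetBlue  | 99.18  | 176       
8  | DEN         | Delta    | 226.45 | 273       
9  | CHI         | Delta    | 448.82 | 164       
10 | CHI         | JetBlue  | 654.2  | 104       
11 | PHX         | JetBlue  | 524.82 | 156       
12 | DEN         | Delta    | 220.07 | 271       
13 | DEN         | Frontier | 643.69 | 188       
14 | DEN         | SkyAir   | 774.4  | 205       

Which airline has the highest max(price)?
SELECT airline, MAX(price) as val
FROM flights
GROUP BY airline
ORDER BY val DESC
LIMIT 1

Result: SkyAir with max(price) = 774.40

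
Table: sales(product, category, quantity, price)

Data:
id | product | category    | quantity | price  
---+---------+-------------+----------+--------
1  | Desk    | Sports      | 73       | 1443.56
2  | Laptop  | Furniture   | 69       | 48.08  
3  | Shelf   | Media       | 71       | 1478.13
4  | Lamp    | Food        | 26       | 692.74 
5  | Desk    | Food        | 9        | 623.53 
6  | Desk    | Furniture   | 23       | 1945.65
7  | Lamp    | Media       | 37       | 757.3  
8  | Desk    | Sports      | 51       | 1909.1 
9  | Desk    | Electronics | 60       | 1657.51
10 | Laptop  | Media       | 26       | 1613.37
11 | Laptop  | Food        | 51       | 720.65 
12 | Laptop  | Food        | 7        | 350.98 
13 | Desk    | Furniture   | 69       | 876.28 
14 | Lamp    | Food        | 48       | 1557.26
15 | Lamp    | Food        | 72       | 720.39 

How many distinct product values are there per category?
SELECT category, COUNT(DISTINCT product)
FROM sales
GROUP BY category

Result:
  Electronics: 1 distinct
  Food: 3 distinct
  Furniture: 2 distinct
  Media: 3 distinct
  Sports: 1 distinct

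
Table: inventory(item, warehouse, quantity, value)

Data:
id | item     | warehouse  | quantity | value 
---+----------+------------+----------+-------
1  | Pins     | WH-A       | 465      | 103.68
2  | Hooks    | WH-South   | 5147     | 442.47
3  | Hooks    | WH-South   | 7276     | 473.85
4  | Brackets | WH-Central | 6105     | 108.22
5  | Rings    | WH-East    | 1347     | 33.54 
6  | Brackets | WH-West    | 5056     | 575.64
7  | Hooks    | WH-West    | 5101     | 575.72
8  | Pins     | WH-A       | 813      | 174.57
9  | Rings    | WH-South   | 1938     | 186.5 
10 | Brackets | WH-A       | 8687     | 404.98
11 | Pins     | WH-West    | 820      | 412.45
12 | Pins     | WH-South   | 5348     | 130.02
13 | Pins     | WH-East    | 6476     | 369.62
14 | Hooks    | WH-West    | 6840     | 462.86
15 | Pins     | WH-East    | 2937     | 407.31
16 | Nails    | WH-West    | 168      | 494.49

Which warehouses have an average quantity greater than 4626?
SELECT warehouse, AVG(quantity)
FROM inventory
GROUP BY warehouse
HAVING AVG(quantity) > 4626

Result:
  WH-Central: avg=6105.00
  WH-South: avg=4927.25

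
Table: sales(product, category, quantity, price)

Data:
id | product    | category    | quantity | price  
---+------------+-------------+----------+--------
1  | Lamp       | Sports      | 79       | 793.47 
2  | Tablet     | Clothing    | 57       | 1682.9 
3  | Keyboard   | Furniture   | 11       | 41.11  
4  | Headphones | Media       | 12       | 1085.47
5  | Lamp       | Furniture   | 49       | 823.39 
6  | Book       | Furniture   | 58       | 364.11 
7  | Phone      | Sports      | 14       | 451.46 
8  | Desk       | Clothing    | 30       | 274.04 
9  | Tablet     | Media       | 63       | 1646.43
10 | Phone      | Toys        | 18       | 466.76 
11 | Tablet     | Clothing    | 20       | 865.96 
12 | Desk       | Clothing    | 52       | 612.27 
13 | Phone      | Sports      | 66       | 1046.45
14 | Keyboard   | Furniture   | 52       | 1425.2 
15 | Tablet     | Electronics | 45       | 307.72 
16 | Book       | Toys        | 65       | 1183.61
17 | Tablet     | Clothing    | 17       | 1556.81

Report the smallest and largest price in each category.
SELECT category, MIN(price), MAX(price)
FROM sales
GROUP BY category

Result:
  Clothing: min=274.04, max=1682.90
  Electronics: min=307.72, max=307.72
  Furniture: min=41.11, max=1425.20
  Media: min=1085.47, max=1646.43
  Sports: min=451.46, max=1046.45
  Toys: min=466.76, max=1183.61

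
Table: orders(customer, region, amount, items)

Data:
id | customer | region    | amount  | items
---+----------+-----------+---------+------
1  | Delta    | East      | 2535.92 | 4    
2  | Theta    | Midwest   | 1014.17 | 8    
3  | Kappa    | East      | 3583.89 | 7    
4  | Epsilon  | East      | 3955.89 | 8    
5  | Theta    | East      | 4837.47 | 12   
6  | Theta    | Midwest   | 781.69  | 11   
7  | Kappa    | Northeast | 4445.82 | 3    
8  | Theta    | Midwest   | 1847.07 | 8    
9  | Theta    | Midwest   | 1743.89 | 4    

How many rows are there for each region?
SELECT region, COUNT(*) as count
FROM orders
GROUP BY region

Result:
  East: 4
  Midwest: 4
  Northeast: 1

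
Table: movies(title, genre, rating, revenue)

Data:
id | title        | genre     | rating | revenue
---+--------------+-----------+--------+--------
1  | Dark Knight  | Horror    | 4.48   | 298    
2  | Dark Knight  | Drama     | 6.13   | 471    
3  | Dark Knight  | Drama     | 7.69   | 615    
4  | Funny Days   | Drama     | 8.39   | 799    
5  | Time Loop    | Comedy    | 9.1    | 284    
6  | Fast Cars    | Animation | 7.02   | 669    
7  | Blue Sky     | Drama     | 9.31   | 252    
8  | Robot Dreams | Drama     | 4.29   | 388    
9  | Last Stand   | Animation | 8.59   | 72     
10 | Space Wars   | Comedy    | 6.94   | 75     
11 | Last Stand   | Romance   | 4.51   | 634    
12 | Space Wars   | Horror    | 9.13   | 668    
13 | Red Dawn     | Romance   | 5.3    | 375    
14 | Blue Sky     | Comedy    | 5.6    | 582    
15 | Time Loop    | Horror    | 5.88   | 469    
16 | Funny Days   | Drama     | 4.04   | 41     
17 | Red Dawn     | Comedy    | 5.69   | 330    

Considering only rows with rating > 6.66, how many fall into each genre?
SELECT genre, COUNT(*)
FROM movies
WHERE rating > 6.66
GROUP BY genre

Note: WHERE filters rows before grouping.

Result:
  Animation: 2
  Comedy: 2
  Drama: 3
  Horror: 1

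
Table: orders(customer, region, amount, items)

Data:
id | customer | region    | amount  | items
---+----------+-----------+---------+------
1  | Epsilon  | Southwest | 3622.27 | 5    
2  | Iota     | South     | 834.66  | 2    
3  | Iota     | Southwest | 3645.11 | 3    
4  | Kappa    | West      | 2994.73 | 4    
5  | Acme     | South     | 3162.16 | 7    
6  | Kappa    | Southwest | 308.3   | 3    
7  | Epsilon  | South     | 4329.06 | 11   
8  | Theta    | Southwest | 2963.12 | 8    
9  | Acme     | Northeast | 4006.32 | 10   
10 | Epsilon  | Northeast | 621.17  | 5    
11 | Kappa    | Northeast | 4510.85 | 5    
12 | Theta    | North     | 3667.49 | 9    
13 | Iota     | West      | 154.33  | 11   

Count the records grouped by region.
SELECT region, COUNT(*) as count
FROM orders
GROUP BY region

Result:
  North: 1
  Northeast: 3
  South: 3
  Southwest: 4
  West: 2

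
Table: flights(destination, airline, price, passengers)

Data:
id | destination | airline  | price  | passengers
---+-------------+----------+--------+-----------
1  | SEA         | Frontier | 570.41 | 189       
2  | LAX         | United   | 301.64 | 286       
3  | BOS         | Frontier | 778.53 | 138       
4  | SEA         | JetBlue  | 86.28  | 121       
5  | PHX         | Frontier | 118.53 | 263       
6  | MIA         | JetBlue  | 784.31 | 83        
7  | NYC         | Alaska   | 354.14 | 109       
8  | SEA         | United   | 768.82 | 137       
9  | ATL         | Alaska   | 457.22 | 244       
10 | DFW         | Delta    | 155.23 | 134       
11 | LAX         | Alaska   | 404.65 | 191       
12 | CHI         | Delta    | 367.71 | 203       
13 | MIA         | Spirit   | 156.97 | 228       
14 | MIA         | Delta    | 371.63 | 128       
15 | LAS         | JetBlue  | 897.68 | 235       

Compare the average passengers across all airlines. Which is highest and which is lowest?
SELECT airline, AVG(passengers)
FROM flights
GROUP BY airline
ORDER BY AVG(passengers)

All groups:
  JetBlue: 146.33
  Delta: 155.00
  Alaska: 181.33
  Frontier: 196.67
  United: 211.50
  Spirit: 228.00

Highest: Spirit (228.00)
Lowest: JetBlue (146.33)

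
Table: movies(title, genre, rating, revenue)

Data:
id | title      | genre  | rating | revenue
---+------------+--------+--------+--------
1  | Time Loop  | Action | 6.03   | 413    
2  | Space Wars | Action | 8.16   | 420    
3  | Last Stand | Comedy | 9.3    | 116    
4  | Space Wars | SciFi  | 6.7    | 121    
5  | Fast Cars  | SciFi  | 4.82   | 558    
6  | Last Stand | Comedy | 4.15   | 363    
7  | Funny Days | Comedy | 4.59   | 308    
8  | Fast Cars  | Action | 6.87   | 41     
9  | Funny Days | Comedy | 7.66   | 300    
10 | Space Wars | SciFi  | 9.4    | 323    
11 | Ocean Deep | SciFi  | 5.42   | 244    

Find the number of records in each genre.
SELECT genre, COUNT(*) as count
FROM movies
GROUP BY genre

Result:
  Action: 3
  Comedy: 4
  SciFi: 4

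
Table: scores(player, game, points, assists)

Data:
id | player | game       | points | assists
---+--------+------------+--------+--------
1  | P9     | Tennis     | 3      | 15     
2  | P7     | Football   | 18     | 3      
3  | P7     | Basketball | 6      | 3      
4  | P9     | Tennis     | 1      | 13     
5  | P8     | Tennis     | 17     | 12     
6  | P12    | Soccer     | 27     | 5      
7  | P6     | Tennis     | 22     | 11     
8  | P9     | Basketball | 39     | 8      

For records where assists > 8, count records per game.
SELECT game, COUNT(*)
FROM scores
WHERE assists > 8
GROUP BY game

Note: WHERE filters rows before grouping.

Result:
  Tennis: 4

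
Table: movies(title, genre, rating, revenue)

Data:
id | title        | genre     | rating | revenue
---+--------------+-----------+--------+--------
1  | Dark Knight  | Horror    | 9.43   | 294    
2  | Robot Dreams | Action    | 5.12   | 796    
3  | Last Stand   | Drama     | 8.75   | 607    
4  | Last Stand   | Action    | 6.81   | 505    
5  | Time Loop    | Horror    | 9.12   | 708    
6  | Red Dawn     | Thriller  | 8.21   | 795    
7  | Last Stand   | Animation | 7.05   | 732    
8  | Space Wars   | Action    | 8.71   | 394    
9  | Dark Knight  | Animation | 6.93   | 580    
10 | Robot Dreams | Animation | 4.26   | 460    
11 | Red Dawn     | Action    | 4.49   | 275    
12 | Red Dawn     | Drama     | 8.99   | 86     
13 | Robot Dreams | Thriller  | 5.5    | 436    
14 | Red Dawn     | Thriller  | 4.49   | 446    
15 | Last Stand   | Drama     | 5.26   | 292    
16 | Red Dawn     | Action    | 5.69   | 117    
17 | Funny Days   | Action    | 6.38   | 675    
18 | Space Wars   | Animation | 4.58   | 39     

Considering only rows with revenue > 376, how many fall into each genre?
SELECT genre, COUNT(*)
FROM movies
WHERE revenue > 376
GROUP BY genre

Note: WHERE filters rows before grouping.

Result:
  Action: 4
  Animation: 3
  Drama: 1
  Horror: 1
  Thriller: 3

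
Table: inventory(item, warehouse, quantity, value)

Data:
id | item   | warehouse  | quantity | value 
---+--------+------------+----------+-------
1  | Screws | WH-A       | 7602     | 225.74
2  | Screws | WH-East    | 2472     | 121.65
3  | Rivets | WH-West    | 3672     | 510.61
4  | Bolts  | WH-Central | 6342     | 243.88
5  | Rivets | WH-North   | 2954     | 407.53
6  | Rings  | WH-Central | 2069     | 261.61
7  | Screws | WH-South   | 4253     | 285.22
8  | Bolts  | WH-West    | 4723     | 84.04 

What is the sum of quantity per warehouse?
SELECT warehouse, SUM(quantity) as result
FROM inventory
GROUP BY warehouse

Result:
  WH-A: 7602
  WH-Central: 8411
  WH-East: 2472
  WH-North: 2954
  WH-South: 4253
  WH-West: 8395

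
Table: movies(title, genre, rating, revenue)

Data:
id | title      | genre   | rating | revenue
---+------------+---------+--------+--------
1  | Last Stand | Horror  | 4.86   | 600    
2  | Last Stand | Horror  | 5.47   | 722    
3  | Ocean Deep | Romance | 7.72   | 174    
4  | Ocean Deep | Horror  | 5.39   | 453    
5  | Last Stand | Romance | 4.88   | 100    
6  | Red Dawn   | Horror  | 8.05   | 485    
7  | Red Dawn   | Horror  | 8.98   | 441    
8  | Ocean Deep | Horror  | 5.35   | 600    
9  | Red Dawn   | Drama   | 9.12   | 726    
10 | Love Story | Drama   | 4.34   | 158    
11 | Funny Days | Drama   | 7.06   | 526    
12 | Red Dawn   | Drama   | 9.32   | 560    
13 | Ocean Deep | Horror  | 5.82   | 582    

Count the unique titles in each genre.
SELECT genre, COUNT(DISTINCT title)
FROM movies
GROUP BY genre

Result:
  Drama: 3 distinct
  Horror: 3 distinct
  Romance: 2 distinct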